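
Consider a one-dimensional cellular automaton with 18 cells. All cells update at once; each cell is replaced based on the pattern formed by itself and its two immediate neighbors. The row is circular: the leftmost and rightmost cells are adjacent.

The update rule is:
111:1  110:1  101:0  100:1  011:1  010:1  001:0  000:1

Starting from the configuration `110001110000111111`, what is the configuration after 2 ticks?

111101111110111111

111101111110111111
111101111110111111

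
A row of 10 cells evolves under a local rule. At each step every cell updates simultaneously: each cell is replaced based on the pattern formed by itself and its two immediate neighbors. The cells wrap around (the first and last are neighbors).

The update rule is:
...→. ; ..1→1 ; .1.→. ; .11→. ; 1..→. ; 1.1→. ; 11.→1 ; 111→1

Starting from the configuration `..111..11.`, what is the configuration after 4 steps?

step 1: .1.11.1.1.
step 2: 1...1.....
step 3: ...1.....1
step 4: ..1.....1.

..1.....1.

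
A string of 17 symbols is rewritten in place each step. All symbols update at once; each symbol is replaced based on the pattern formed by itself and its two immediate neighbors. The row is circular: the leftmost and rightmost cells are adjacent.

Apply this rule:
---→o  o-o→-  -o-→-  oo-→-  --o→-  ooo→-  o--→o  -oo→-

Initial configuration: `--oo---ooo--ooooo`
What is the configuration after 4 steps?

o---oo----o------
-oo---ooo--ooooo-
---oo----o------o
oo---ooo--ooooo--

oo---ooo--ooooo--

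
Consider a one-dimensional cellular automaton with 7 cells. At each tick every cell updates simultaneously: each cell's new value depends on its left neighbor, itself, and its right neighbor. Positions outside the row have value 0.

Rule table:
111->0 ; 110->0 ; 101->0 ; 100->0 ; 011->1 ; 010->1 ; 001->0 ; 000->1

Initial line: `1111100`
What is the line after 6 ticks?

1010101

1000001
1011101
1010001
1010101
1010101  (fixed point — unchanged through tick 6)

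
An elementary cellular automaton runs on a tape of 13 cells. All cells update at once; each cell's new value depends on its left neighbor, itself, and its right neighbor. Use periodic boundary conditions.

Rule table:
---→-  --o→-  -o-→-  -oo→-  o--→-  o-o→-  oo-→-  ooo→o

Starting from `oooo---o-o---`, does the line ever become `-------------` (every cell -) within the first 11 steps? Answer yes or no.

step 1: -oo----------
step 2: -------------
all cells are - at step 2

yes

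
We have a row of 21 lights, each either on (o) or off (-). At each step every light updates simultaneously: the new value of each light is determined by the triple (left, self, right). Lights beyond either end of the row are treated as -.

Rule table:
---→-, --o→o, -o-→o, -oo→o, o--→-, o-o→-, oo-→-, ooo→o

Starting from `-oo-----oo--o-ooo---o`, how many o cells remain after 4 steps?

9

step 1: oo-----oo--oo-oo---oo
step 2: o-----oo--oo--o---oo-
step 3: o----oo--oo--oo--oo--
step 4: o---oo--oo--oo--oo---
count of o: 9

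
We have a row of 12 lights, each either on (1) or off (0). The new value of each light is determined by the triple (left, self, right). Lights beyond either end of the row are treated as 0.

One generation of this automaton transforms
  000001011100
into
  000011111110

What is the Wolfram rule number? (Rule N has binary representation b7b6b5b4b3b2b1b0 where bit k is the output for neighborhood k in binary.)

254

position 8: 111 → 1  (bit 7 = 1)
position 9: 110 → 1  (bit 6 = 1)
position 6: 101 → 1  (bit 5 = 1)
position 10: 100 → 1  (bit 4 = 1)
position 7: 011 → 1  (bit 3 = 1)
position 5: 010 → 1  (bit 2 = 1)
position 4: 001 → 1  (bit 1 = 1)
position 0: 000 → 0  (bit 0 = 0)
bits b7..b0 = 11111110 = 254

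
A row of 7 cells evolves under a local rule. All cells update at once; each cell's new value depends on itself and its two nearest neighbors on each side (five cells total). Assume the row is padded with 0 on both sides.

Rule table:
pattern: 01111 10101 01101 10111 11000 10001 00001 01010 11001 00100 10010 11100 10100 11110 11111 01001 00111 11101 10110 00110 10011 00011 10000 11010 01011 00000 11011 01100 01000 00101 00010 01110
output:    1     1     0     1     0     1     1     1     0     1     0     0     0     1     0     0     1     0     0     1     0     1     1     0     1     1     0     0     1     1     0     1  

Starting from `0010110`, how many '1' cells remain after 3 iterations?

1011000
1100011
1001110
count of 1: 4

4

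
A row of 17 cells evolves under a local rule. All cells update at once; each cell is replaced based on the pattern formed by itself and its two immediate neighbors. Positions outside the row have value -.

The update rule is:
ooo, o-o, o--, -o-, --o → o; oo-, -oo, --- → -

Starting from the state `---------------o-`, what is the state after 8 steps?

-------o-ooo-o--o

step 1: --------------ooo
step 2: -------------o-o-
step 3: ------------ooooo
step 4: -----------o-ooo-
step 5: ----------ooo-o-o
step 6: ---------o-o-oooo
step 7: --------ooooo-oo-
step 8: -------o-ooo-o--o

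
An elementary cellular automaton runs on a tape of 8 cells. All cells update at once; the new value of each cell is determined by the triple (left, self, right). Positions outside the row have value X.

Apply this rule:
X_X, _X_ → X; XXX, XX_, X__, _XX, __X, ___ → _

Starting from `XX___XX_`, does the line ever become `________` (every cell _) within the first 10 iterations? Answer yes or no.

yes

_______X
________
all cells are _ at iteration 2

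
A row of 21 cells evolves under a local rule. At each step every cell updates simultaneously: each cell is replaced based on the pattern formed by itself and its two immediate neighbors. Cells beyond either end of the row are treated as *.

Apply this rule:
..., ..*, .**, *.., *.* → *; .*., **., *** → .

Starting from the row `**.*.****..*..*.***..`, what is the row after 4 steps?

..*.**...**.**.**..**
**.**.****.**.**.***.
..**.**...**.**.**..*
***.**.****.**.**.***

***.**.****.**.**.***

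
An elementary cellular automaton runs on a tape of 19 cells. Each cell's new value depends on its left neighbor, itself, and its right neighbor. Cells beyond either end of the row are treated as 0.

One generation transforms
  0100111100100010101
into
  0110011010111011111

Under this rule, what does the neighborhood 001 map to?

At position 0 the neighborhood is 001; the next row has 0 there.

0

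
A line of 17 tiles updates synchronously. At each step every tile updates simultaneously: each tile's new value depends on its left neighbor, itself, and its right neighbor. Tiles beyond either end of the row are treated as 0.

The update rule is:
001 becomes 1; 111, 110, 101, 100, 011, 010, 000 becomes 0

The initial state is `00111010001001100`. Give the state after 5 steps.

01000000010010000
10000000100100000
00000001001000000
00000010010000000
00000100100000000

00000100100000000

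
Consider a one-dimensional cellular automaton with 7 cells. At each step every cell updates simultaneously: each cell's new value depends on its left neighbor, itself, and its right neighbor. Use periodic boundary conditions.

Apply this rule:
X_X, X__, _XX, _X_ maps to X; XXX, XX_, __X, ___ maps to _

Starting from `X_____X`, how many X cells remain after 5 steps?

4

step 1: _X____X
step 2: XXX___X
step 3: ___X__X
step 4: X__XX_X
step 5: _X_X_XX
count of X: 4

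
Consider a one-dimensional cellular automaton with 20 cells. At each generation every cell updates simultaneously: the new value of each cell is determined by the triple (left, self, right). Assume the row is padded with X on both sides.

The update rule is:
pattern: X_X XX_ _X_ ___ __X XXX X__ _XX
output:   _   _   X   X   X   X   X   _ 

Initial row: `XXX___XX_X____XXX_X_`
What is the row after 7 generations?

XX_XXX___XXXXX_X__X_
X___X_XXX_XXX__XXXX_
_XXXX__X___X_XX_XX__
__XX_XXXXXXX______XX
XX____XXXXX_XXXXXX_X
X_XXXX_XXX___XXXX___
___XX___X_XXX_XX_XXX

___XX___X_XXX_XX_XXX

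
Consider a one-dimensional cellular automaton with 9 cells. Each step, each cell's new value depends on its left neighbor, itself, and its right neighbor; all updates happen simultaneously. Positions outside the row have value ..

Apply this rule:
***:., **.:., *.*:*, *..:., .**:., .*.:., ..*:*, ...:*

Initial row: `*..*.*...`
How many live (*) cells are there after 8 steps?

5

..*.*..**
**.*..*..
..*..*..*
**..*..*.
...*..*..
***..*..*
....*..*.
****..*..
count of *: 5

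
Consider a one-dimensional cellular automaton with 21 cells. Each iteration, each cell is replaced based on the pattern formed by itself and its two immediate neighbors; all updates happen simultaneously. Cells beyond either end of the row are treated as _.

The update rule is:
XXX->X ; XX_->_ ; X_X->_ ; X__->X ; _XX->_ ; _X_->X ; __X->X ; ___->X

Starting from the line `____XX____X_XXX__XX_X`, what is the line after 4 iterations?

XXXX__XXXXX__X_XX___X
_XX_XX_XXX_XXX___XXXX
X_______X___X_XXX_XX_
XXXXXXXXXXXXX__X____X

XXXXXXXXXXXXX__X____X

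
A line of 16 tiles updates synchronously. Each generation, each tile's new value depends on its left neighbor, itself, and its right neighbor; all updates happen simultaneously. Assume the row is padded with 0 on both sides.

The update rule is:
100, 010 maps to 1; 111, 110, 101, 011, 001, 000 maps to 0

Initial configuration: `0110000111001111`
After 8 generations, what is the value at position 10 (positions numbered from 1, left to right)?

generation 1: 0001000000100000
generation 2: 0001100000110000
generation 3: 0000010000001000
generation 4: 0000011000001100
generation 5: 0000000100000010
generation 6: 0000000110000011
generation 7: 0000000001000000
generation 8: 0000000001100000
position 10 holds 1

1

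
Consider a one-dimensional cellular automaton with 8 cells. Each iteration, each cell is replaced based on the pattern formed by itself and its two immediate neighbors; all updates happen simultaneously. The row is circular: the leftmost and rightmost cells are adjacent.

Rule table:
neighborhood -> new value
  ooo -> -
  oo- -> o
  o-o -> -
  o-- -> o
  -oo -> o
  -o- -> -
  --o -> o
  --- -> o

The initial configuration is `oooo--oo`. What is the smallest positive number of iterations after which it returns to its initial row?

2

iteration 1: ---oooo-
iteration 2: oooo--oo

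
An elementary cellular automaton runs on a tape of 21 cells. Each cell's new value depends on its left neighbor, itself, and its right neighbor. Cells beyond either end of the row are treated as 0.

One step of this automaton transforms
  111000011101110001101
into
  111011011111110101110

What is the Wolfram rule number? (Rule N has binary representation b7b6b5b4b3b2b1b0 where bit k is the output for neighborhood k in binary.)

233

position 1: 111 → 1  (bit 7 = 1)
position 2: 110 → 1  (bit 6 = 1)
position 10: 101 → 1  (bit 5 = 1)
position 3: 100 → 0  (bit 4 = 0)
position 0: 011 → 1  (bit 3 = 1)
position 20: 010 → 0  (bit 2 = 0)
position 6: 001 → 0  (bit 1 = 0)
position 4: 000 → 1  (bit 0 = 1)
bits b7..b0 = 11101001 = 233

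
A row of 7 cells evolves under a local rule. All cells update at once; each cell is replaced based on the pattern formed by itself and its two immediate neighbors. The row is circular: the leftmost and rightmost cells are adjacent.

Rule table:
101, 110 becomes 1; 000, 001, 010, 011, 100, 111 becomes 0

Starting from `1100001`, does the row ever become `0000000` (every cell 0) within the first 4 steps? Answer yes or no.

step 1: 0100000
step 2: 0000000
all cells are 0 at step 2

yes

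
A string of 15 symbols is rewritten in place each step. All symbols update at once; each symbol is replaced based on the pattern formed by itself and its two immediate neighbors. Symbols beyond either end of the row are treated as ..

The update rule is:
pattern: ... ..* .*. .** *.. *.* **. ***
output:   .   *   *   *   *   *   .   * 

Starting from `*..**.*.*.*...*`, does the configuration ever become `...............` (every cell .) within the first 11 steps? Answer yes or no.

no

step 1: ****.*******.**
step 2: ***.*******.**.
step 3: **.*******.**.*
step 4: *.*******.**.**
step 5: ********.**.**.
step 6: *******.**.**.*
step 7: ******.**.**.**
step 8: *****.**.**.**.
step 9: ****.**.**.**.*
step 10: ***.**.**.**.**
step 11: **.**.**.**.**.
step 11 is **.**.**.**.**., still not uniform .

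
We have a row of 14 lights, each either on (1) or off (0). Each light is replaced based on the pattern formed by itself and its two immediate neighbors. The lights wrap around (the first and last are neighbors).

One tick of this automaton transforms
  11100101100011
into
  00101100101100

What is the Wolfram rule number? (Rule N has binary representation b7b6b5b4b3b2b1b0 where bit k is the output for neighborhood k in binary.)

71

position 0: 111 → 0  (bit 7 = 0)
position 2: 110 → 1  (bit 6 = 1)
position 6: 101 → 0  (bit 5 = 0)
position 3: 100 → 0  (bit 4 = 0)
position 7: 011 → 0  (bit 3 = 0)
position 5: 010 → 1  (bit 2 = 1)
position 4: 001 → 1  (bit 1 = 1)
position 10: 000 → 1  (bit 0 = 1)
bits b7..b0 = 01000111 = 71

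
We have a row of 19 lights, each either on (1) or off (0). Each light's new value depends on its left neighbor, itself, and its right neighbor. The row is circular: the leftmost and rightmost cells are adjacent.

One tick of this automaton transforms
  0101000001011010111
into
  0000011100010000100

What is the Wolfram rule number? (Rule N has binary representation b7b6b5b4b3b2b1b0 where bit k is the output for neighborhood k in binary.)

9

position 17: 111 → 0  (bit 7 = 0)
position 12: 110 → 0  (bit 6 = 0)
position 0: 101 → 0  (bit 5 = 0)
position 4: 100 → 0  (bit 4 = 0)
position 11: 011 → 1  (bit 3 = 1)
position 1: 010 → 0  (bit 2 = 0)
position 8: 001 → 0  (bit 1 = 0)
position 5: 000 → 1  (bit 0 = 1)
bits b7..b0 = 00001001 = 9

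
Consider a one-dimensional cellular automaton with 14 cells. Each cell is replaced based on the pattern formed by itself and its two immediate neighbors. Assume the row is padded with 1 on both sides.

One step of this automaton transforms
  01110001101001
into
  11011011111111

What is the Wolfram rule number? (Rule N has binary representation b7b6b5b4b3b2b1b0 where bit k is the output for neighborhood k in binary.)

position 2: 111 → 0  (bit 7 = 0)
position 3: 110 → 1  (bit 6 = 1)
position 0: 101 → 1  (bit 5 = 1)
position 4: 100 → 1  (bit 4 = 1)
position 1: 011 → 1  (bit 3 = 1)
position 10: 010 → 1  (bit 2 = 1)
position 6: 001 → 1  (bit 1 = 1)
position 5: 000 → 0  (bit 0 = 0)
bits b7..b0 = 01111110 = 126

126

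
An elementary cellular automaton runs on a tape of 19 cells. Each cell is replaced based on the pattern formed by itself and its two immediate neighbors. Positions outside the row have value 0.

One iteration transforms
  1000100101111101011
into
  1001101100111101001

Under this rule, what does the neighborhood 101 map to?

At position 8 the neighborhood is 101; the next row has 0 there.

0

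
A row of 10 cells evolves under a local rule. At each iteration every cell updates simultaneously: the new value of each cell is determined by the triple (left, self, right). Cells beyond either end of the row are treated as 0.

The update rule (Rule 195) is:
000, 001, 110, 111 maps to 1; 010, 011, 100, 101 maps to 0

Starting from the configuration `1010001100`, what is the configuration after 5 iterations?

0001001001

0000110101
1111010000
0111000111
1011011011
0001001001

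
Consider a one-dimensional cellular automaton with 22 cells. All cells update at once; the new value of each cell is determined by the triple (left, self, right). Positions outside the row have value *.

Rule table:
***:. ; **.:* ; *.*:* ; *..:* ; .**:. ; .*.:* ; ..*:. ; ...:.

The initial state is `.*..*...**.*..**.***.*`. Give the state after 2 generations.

..**.**.....**..**..**

generation 1: ***.**...****..**..**.
generation 2: ..**.**.....**..**..**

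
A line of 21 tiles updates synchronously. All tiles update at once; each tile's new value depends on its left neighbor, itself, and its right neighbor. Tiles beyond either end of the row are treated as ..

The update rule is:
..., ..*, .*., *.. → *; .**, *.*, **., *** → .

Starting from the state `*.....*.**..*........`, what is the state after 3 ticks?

*******...***********

*******...***********
.......***...........
*******...***********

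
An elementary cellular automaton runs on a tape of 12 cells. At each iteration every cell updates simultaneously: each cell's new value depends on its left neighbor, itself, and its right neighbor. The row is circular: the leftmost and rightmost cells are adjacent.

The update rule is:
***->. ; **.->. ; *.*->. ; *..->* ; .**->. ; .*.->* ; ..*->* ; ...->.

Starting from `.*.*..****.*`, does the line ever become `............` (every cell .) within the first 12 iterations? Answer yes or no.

.*.***.....*
.*....*...**
.**..***.*..
*..**....**.
***..*..*...
...*******.*
*.*........*
..**......*.
.*..*....***
.*****..*...
*.....****..
**...*....**
iteration 12 is **...*....**, still not uniform .

no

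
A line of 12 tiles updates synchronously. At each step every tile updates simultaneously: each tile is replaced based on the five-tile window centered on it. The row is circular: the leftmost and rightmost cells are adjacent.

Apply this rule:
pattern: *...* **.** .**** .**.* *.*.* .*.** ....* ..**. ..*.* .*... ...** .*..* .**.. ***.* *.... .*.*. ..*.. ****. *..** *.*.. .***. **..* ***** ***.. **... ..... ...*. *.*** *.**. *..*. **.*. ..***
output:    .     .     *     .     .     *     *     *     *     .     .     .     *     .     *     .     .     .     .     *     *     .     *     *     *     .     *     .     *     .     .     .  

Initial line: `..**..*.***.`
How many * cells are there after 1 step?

..**..**.***
count of *: 7

7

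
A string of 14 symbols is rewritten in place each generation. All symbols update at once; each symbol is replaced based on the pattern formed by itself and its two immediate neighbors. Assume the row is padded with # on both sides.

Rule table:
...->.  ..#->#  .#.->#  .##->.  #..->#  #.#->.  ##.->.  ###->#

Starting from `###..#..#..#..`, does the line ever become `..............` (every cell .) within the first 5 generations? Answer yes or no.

no

##.###########
#...##########
.#.#.#########
.#.#..########
.#.###.#######
generation 5 is .#.###.#######, still not uniform .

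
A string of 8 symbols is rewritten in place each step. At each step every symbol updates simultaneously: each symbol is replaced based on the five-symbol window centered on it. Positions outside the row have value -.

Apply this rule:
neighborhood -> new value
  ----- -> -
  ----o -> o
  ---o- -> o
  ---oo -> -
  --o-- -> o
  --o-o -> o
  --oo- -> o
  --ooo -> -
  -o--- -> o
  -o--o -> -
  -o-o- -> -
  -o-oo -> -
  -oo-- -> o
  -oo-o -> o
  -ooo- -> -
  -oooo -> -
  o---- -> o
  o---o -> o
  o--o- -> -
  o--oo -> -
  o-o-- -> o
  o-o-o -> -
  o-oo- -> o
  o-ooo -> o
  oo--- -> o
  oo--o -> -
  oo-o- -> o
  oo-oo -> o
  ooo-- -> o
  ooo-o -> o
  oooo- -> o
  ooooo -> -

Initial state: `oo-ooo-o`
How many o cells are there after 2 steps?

5

oooo-ooo
--oooo-o
count of o: 5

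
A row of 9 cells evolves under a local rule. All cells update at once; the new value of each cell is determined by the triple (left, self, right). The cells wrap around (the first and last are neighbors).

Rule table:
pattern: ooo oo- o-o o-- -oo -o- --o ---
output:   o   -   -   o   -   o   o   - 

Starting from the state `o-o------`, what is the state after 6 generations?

generation 1: o-oo----o
generation 2: ----o--o-
generation 3: ---oooooo
generation 4: o-o-oooo-
generation 5: o-o--oo--
generation 6: o-ooo--oo

o-ooo--oo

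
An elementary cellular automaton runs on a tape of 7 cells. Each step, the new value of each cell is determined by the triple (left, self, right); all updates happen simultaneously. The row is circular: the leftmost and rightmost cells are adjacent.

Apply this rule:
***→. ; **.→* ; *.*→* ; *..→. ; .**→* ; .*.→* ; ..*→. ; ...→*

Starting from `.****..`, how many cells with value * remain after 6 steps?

.*..*.*
**..***
.*..*..
.*..*.*  (repeats step 1; period 3)
step 6: .*..*..
count of *: 2

2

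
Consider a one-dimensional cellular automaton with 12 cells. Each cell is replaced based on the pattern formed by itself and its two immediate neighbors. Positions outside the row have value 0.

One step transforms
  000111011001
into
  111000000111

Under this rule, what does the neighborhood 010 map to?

1

At position 11 the neighborhood is 010; the next row has 1 there.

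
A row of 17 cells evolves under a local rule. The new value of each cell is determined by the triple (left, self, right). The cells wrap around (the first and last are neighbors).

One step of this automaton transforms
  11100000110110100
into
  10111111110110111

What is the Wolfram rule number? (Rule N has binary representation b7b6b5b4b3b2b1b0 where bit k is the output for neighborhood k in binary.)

95

position 1: 111 → 0  (bit 7 = 0)
position 2: 110 → 1  (bit 6 = 1)
position 10: 101 → 0  (bit 5 = 0)
position 3: 100 → 1  (bit 4 = 1)
position 0: 011 → 1  (bit 3 = 1)
position 14: 010 → 1  (bit 2 = 1)
position 7: 001 → 1  (bit 1 = 1)
position 4: 000 → 1  (bit 0 = 1)
bits b7..b0 = 01011111 = 95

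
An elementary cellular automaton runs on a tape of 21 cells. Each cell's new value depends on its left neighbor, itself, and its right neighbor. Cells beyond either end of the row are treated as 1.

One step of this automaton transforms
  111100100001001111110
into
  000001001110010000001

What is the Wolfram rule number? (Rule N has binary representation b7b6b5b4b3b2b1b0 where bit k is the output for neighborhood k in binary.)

35

position 0: 111 → 0  (bit 7 = 0)
position 3: 110 → 0  (bit 6 = 0)
position 20: 101 → 1  (bit 5 = 1)
position 4: 100 → 0  (bit 4 = 0)
position 14: 011 → 0  (bit 3 = 0)
position 6: 010 → 0  (bit 2 = 0)
position 5: 001 → 1  (bit 1 = 1)
position 8: 000 → 1  (bit 0 = 1)
bits b7..b0 = 00100011 = 35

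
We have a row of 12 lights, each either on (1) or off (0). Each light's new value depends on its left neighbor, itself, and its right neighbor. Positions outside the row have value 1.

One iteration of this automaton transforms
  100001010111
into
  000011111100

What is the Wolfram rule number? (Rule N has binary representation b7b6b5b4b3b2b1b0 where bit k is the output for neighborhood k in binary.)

46

position 10: 111 → 0  (bit 7 = 0)
position 0: 110 → 0  (bit 6 = 0)
position 6: 101 → 1  (bit 5 = 1)
position 1: 100 → 0  (bit 4 = 0)
position 9: 011 → 1  (bit 3 = 1)
position 5: 010 → 1  (bit 2 = 1)
position 4: 001 → 1  (bit 1 = 1)
position 2: 000 → 0  (bit 0 = 0)
bits b7..b0 = 00101110 = 46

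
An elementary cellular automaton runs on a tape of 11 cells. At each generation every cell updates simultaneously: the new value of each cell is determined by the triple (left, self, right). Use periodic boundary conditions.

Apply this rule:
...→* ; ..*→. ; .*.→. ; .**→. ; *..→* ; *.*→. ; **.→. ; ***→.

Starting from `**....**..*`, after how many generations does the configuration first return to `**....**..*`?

generation 1: ..***...*..
generation 2: *....**..**
generation 3: .***...*...
generation 4: ....**..***
generation 5: ***...*....
generation 6: ...**..***.
generation 7: **...*....*
generation 8: ..**..***..
generation 9: *...*....**
generation 10: .**..***...
generation 11: ...*....***
generation 12: **..***....
generation 13: ..*....***.
generation 14: *..***....*
generation 15: .*....***..
generation 16: ..***....**
generation 17: *....***...
generation 18: .***....**.
generation 19: ....***...*
generation 20: ***....**..
generation 21: ...***...*.
generation 22: **....**..*

22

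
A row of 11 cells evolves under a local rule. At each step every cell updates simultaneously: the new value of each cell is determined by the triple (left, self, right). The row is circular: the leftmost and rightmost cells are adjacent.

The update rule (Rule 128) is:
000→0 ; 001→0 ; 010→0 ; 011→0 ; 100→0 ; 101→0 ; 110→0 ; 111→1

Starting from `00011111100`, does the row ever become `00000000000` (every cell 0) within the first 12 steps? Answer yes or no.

00001111000
00000110000
00000000000
all cells are 0 at step 3

yes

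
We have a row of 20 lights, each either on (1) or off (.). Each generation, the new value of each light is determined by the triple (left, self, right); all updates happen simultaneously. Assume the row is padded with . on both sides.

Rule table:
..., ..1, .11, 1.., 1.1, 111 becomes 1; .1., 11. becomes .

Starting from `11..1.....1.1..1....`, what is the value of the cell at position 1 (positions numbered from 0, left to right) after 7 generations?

1

generation 1: 1.11.11111.1.11.1111
generation 2: .11.11111.1.11.1111.
generation 3: 11.11111.1.11.1111.1
generation 4: 1.11111.1.11.1111.1.
generation 5: .11111.1.11.1111.1.1
generation 6: 11111.1.11.1111.1.1.
generation 7: 1111.1.11.1111.1.1.1
position 1 holds 1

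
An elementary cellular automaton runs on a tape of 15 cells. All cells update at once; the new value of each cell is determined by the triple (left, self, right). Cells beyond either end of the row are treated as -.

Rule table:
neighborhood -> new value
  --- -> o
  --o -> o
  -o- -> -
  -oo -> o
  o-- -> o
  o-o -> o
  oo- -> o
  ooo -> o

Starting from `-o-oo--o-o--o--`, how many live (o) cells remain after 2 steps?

13

o-ooooo-o-oo-oo
-ooooooo-oooooo
count of o: 13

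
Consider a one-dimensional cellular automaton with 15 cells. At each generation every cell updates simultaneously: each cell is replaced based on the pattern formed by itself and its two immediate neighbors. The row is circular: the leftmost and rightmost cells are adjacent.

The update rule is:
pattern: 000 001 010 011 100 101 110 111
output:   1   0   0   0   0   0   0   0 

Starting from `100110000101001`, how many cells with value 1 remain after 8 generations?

000000110000000
111110000111111
000000110000000  (repeats generation 1; period 2)
generation 8: 111110000111111
count of 1: 11

11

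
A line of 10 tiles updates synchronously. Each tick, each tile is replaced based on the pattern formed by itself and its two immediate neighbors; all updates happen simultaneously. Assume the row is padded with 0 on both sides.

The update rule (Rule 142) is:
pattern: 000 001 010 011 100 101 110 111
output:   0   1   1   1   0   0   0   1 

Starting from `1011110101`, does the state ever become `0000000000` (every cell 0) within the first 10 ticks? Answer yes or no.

tick 1: 1011100101
tick 2: 1011001101
tick 3: 1010011001
tick 4: 1010110011
tick 5: 1010100110
tick 6: 1010101100
tick 7: 1010101000
tick 8: 1010101000  (fixed point — unchanged through tick 10)
tick 10 is 1010101000, still not uniform 0

no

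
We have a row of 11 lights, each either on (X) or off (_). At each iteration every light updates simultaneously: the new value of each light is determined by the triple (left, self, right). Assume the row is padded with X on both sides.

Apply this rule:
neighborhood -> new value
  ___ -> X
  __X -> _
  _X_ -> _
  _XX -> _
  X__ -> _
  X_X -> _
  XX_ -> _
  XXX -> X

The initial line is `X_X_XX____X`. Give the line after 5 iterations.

_X___XX____

_______XX__
_XXXXX_____
__XXX__XXX_
___X____X__
_X___XX____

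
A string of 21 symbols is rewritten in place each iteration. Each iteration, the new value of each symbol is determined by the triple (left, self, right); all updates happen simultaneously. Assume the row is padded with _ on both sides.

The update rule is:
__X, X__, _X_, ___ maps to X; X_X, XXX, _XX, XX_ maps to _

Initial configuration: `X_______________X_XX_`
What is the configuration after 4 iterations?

XXXXXXXXXXXXXXXXX___X
_________________XXXX
XXXXXXXXXXXXXXXXX____
_________________XXXX

_________________XXXX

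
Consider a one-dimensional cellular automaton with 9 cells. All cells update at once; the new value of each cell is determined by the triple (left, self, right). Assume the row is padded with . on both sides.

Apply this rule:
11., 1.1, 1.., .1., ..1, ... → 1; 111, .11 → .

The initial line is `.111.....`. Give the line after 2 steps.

111.....1

step 1: 1..111111
step 2: 111.....1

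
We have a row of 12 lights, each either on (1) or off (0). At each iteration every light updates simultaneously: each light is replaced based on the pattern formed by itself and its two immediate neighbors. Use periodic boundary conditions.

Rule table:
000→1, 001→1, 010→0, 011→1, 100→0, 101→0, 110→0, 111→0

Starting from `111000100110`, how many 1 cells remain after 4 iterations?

6

100011001100
001110011001
011000110010
110011100100
count of 1: 6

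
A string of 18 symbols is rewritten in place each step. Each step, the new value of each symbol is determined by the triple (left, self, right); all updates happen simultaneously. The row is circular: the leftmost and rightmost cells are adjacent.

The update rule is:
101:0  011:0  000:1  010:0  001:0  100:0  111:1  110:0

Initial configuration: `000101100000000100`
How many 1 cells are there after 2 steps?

110000001111110001
100111100111100100
count of 1: 10

10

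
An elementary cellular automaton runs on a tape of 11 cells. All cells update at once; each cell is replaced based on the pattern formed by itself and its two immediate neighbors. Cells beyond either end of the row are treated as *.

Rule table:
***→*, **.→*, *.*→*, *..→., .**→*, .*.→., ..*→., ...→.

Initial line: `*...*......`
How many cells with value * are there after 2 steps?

1

*..........
*..........
count of *: 1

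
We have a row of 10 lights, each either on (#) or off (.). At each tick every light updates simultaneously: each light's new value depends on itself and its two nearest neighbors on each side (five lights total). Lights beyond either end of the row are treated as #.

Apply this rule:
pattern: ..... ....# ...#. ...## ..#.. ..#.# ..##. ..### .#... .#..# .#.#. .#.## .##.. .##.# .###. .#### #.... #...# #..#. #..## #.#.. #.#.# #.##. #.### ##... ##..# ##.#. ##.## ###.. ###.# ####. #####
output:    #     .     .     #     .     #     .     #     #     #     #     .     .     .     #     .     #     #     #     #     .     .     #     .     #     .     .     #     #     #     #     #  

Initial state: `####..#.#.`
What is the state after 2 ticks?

#####.##.#

####.###..
#####.##.#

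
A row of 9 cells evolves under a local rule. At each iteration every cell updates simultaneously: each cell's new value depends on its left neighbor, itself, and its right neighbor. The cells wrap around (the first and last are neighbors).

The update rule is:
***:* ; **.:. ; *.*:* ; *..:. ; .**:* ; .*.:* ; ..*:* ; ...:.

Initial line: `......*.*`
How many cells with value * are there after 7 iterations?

.....****
....****.
...****..
..****...
.****....
****.....
***.....*
count of *: 4

4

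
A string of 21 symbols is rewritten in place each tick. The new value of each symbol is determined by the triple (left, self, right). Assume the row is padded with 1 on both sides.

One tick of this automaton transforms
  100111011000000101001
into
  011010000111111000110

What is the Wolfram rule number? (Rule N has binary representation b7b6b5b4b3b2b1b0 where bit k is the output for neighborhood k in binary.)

147

position 4: 111 → 1  (bit 7 = 1)
position 0: 110 → 0  (bit 6 = 0)
position 6: 101 → 0  (bit 5 = 0)
position 1: 100 → 1  (bit 4 = 1)
position 3: 011 → 0  (bit 3 = 0)
position 15: 010 → 0  (bit 2 = 0)
position 2: 001 → 1  (bit 1 = 1)
position 10: 000 → 1  (bit 0 = 1)
bits b7..b0 = 10010011 = 147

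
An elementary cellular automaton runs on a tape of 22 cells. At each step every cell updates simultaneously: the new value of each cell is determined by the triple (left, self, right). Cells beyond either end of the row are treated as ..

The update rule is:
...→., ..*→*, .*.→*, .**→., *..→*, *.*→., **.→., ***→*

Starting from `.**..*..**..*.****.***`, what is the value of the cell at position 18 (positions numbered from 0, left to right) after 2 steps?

.

*..*****..***..**...*.
***.***.**.*.**..*.***
position 18 holds .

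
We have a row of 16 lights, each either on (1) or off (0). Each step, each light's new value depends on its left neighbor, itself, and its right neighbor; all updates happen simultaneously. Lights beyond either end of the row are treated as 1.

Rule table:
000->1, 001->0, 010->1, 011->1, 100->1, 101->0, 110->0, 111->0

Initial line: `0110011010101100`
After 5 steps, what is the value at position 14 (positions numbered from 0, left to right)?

1

0101010010101010
0101011010101010
0101010010101010  (repeats step 1; period 2)
step 5: 0101010010101010
position 14 holds 1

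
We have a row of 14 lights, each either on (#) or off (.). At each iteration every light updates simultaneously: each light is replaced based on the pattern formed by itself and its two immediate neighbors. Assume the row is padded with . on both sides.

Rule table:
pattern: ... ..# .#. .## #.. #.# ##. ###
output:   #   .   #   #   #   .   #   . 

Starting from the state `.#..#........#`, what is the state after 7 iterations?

.##.##.#.#.#.#

iteration 1: .##.########.#
iteration 2: .##.#......#.#
iteration 3: .##.######.#.#
iteration 4: .##.#....#.#.#
iteration 5: .##.####.#.#.#
iteration 6: .##.#..#.#.#.#
iteration 7: .##.##.#.#.#.#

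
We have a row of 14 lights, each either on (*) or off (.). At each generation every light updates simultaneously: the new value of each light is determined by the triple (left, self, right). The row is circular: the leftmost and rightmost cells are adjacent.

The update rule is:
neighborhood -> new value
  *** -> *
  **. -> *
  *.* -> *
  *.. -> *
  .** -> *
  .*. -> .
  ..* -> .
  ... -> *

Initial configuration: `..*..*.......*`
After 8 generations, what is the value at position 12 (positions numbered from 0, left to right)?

*

*..*..******..
.*..*.*******.
..*..*********
*..*.*********
**..**********
***.**********
**************
**************
position 12 holds *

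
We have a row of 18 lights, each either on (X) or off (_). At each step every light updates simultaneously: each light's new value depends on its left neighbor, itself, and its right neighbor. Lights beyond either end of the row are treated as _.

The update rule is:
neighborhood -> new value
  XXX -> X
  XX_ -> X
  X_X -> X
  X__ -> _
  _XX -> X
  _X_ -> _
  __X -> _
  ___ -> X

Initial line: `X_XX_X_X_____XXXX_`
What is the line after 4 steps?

_XXXXXX_XXXXXXXXX_

_XXXX_X__XXX_XXXX_
_XXXXX___XXXXXXXX_
_XXXXX_X_XXXXXXXX_
_XXXXXX_XXXXXXXXX_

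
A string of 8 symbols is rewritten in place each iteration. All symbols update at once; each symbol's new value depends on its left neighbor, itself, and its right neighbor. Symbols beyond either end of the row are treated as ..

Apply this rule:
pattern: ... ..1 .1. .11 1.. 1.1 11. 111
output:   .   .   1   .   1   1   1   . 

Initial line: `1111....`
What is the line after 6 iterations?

...11...
....11..
.....11.
......11
.......1
.......1

.......1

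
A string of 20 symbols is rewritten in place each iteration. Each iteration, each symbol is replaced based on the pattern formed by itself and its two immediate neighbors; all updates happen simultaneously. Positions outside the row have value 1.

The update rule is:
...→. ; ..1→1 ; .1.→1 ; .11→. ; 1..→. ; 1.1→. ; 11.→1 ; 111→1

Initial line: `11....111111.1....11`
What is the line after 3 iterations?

11...1.11111.1...1.1
11..11..1111.1..11..
11.1.1.1.111.1.1.1.1

11.1.1.1.111.1.1.1.1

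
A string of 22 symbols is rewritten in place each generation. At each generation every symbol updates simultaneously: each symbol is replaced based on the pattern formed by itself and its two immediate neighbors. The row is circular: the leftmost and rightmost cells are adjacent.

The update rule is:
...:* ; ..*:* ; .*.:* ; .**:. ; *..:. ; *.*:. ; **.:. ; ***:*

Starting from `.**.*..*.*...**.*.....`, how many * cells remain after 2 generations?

10

*...*.**.*.**...*.****
..***....*....***..***
count of *: 10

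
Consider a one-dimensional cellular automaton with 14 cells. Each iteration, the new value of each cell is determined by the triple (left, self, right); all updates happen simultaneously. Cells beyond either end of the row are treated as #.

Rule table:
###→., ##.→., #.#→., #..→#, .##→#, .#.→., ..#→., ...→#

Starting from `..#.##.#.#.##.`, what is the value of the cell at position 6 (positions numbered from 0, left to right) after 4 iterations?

#

#...#......#..
.##..#####..#.
.#.#.#....#...
......###..##.
position 6 holds #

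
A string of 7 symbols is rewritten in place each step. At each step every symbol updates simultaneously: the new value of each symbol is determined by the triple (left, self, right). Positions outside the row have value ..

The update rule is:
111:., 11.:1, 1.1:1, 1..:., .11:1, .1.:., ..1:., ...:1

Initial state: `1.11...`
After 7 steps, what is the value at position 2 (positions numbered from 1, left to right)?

.

.111.11
.1.1111
..11..1
1.11...  (repeats step 0; period 4)
step 7: ..11..1
position 2 holds .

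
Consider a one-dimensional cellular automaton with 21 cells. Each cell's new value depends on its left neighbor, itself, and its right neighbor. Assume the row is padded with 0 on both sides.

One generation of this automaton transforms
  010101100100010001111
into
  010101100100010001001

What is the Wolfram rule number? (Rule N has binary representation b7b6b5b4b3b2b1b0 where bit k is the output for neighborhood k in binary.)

position 18: 111 → 0  (bit 7 = 0)
position 6: 110 → 1  (bit 6 = 1)
position 2: 101 → 0  (bit 5 = 0)
position 7: 100 → 0  (bit 4 = 0)
position 5: 011 → 1  (bit 3 = 1)
position 1: 010 → 1  (bit 2 = 1)
position 0: 001 → 0  (bit 1 = 0)
position 11: 000 → 0  (bit 0 = 0)
bits b7..b0 = 01001100 = 76

76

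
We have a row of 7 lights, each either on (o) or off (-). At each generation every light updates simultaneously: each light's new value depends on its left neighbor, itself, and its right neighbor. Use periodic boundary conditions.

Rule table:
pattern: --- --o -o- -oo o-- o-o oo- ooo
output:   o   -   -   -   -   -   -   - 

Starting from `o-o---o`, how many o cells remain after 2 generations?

----o--
ooo---o
count of o: 4

4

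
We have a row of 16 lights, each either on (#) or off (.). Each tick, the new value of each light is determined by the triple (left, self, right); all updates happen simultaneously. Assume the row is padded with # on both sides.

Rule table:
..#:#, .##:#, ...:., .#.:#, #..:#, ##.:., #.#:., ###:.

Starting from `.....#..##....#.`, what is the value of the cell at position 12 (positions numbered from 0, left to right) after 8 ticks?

tick 1: #...#####.#..##.
tick 2: .#.##.....####..
tick 3: .#.#.#...##...##
tick 4: .#.#.##.##.#.##.
tick 5: .#.#.#..#..#.#..
tick 6: .#.#.#######.###
tick 7: .#.#.#.......#..
tick 8: .#.#.##.....####
position 12 holds #

#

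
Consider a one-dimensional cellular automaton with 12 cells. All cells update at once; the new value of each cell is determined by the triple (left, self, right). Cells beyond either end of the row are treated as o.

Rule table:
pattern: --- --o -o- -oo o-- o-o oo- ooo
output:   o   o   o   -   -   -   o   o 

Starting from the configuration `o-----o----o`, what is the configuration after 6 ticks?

o-ooooo-ooo-
o--oooo--oo-
o-o-ooo-o-o-
o-o--oo-o-o-
o-o-o-o-o-o-
o-o-o-o-o-o-

o-o-o-o-o-o-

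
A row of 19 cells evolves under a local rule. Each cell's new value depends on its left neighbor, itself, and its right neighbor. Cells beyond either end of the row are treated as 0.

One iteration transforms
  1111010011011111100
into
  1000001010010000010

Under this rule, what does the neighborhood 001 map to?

0

At position 7 the neighborhood is 001; the next row has 0 there.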